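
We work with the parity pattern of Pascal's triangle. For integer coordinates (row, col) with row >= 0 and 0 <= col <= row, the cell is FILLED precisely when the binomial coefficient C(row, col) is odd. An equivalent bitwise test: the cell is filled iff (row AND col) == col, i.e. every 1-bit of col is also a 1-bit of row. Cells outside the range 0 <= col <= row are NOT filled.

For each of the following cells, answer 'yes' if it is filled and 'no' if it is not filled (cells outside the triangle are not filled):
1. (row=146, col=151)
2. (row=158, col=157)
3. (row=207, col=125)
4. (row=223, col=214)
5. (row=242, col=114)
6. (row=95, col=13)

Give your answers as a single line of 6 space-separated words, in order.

Answer: no no no yes yes yes

Derivation:
(146,151): col outside [0, 146] -> not filled
(158,157): row=0b10011110, col=0b10011101, row AND col = 0b10011100 = 156; 156 != 157 -> empty
(207,125): row=0b11001111, col=0b1111101, row AND col = 0b1001101 = 77; 77 != 125 -> empty
(223,214): row=0b11011111, col=0b11010110, row AND col = 0b11010110 = 214; 214 == 214 -> filled
(242,114): row=0b11110010, col=0b1110010, row AND col = 0b1110010 = 114; 114 == 114 -> filled
(95,13): row=0b1011111, col=0b1101, row AND col = 0b1101 = 13; 13 == 13 -> filled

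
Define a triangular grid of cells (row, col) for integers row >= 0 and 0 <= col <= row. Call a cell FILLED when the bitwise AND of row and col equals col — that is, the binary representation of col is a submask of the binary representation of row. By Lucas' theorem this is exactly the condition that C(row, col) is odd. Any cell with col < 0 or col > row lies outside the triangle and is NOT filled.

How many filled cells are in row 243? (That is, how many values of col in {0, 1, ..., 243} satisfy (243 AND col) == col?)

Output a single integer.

243 in binary = 11110011
popcount(243) = number of 1-bits in 11110011 = 6
A col c satisfies (243 AND c) == c iff every set bit of c is also set in 243; each of the 6 set bits of 243 can independently be on or off in c.
count = 2^6 = 64

Answer: 64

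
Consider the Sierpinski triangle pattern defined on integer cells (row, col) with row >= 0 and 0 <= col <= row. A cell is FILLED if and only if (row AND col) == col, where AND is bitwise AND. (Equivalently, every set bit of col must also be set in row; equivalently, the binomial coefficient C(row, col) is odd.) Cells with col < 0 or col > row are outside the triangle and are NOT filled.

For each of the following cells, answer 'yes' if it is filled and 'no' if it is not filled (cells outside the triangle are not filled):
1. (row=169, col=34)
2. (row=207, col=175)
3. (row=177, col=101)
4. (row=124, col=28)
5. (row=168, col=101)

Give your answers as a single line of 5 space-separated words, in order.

Answer: no no no yes no

Derivation:
(169,34): row=0b10101001, col=0b100010, row AND col = 0b100000 = 32; 32 != 34 -> empty
(207,175): row=0b11001111, col=0b10101111, row AND col = 0b10001111 = 143; 143 != 175 -> empty
(177,101): row=0b10110001, col=0b1100101, row AND col = 0b100001 = 33; 33 != 101 -> empty
(124,28): row=0b1111100, col=0b11100, row AND col = 0b11100 = 28; 28 == 28 -> filled
(168,101): row=0b10101000, col=0b1100101, row AND col = 0b100000 = 32; 32 != 101 -> empty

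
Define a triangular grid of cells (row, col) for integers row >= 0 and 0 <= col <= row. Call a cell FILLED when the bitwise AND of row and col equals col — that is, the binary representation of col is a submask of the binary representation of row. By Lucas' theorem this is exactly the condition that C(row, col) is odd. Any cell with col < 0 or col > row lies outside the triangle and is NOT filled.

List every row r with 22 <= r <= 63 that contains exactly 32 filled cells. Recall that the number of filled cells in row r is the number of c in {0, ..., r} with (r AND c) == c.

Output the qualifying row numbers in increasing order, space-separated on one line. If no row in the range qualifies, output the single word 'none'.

Row r has 2^popcount(r) filled cells, so we need popcount(r) = log2(32) = 5.
Scan r = 22..63 and keep those with exactly 5 one-bits:
r=22=10110 popcount=3 -> skip
r=23=10111 popcount=4 -> skip
r=24=11000 popcount=2 -> skip
r=25=11001 popcount=3 -> skip
r=26=11010 popcount=3 -> skip
r=27=11011 popcount=4 -> skip
r=28=11100 popcount=3 -> skip
r=29=11101 popcount=4 -> skip
r=30=11110 popcount=4 -> skip
r=31=11111 popcount=5 -> KEEP
r=32=100000 popcount=1 -> skip
r=33=100001 popcount=2 -> skip
r=34=100010 popcount=2 -> skip
r=35=100011 popcount=3 -> skip
r=36=100100 popcount=2 -> skip
r=37=100101 popcount=3 -> skip
r=38=100110 popcount=3 -> skip
r=39=100111 popcount=4 -> skip
r=40=101000 popcount=2 -> skip
r=41=101001 popcount=3 -> skip
r=42=101010 popcount=3 -> skip
r=43=101011 popcount=4 -> skip
r=44=101100 popcount=3 -> skip
r=45=101101 popcount=4 -> skip
r=46=101110 popcount=4 -> skip
r=47=101111 popcount=5 -> KEEP
r=48=110000 popcount=2 -> skip
r=49=110001 popcount=3 -> skip
r=50=110010 popcount=3 -> skip
r=51=110011 popcount=4 -> skip
r=52=110100 popcount=3 -> skip
r=53=110101 popcount=4 -> skip
r=54=110110 popcount=4 -> skip
r=55=110111 popcount=5 -> KEEP
r=56=111000 popcount=3 -> skip
r=57=111001 popcount=4 -> skip
r=58=111010 popcount=4 -> skip
r=59=111011 popcount=5 -> KEEP
r=60=111100 popcount=4 -> skip
r=61=111101 popcount=5 -> KEEP
r=62=111110 popcount=5 -> KEEP
r=63=111111 popcount=6 -> skip
Kept rows: 31 47 55 59 61 62

Answer: 31 47 55 59 61 62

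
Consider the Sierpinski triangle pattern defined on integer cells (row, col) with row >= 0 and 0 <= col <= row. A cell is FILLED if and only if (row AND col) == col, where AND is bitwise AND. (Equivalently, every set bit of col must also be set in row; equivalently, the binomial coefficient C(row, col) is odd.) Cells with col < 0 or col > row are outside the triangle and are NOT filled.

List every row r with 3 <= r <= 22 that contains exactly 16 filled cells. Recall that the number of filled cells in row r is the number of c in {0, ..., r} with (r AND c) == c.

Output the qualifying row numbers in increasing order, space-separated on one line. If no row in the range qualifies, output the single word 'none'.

Row r has 2^popcount(r) filled cells, so we need popcount(r) = log2(16) = 4.
Scan r = 3..22 and keep those with exactly 4 one-bits:
r=3=11 popcount=2 -> skip
r=4=100 popcount=1 -> skip
r=5=101 popcount=2 -> skip
r=6=110 popcount=2 -> skip
r=7=111 popcount=3 -> skip
r=8=1000 popcount=1 -> skip
r=9=1001 popcount=2 -> skip
r=10=1010 popcount=2 -> skip
r=11=1011 popcount=3 -> skip
r=12=1100 popcount=2 -> skip
r=13=1101 popcount=3 -> skip
r=14=1110 popcount=3 -> skip
r=15=1111 popcount=4 -> KEEP
r=16=10000 popcount=1 -> skip
r=17=10001 popcount=2 -> skip
r=18=10010 popcount=2 -> skip
r=19=10011 popcount=3 -> skip
r=20=10100 popcount=2 -> skip
r=21=10101 popcount=3 -> skip
r=22=10110 popcount=3 -> skip
Kept rows: 15

Answer: 15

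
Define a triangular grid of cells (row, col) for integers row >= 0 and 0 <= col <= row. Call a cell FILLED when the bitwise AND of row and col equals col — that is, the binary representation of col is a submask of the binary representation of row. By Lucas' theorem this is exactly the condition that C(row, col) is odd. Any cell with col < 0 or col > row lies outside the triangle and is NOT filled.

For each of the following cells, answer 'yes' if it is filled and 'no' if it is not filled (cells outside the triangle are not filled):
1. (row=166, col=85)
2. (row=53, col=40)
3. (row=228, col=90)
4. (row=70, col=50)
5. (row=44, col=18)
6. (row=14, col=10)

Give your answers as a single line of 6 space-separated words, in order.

Answer: no no no no no yes

Derivation:
(166,85): row=0b10100110, col=0b1010101, row AND col = 0b100 = 4; 4 != 85 -> empty
(53,40): row=0b110101, col=0b101000, row AND col = 0b100000 = 32; 32 != 40 -> empty
(228,90): row=0b11100100, col=0b1011010, row AND col = 0b1000000 = 64; 64 != 90 -> empty
(70,50): row=0b1000110, col=0b110010, row AND col = 0b10 = 2; 2 != 50 -> empty
(44,18): row=0b101100, col=0b10010, row AND col = 0b0 = 0; 0 != 18 -> empty
(14,10): row=0b1110, col=0b1010, row AND col = 0b1010 = 10; 10 == 10 -> filled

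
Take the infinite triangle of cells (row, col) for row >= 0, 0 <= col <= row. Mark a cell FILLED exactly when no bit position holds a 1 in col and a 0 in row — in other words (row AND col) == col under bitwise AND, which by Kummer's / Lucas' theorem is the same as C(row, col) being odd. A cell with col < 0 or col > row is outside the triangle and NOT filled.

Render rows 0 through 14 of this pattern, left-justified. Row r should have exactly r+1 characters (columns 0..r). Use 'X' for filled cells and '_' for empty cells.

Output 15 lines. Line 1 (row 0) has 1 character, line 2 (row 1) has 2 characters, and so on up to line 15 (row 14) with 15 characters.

r0=0: X
r1=1: XX
r2=10: X_X
r3=11: XXXX
r4=100: X___X
r5=101: XX__XX
r6=110: X_X_X_X
r7=111: XXXXXXXX
r8=1000: X_______X
r9=1001: XX______XX
r10=1010: X_X_____X_X
r11=1011: XXXX____XXXX
r12=1100: X___X___X___X
r13=1101: XX__XX__XX__XX
r14=1110: X_X_X_X_X_X_X_X

Answer: X
XX
X_X
XXXX
X___X
XX__XX
X_X_X_X
XXXXXXXX
X_______X
XX______XX
X_X_____X_X
XXXX____XXXX
X___X___X___X
XX__XX__XX__XX
X_X_X_X_X_X_X_X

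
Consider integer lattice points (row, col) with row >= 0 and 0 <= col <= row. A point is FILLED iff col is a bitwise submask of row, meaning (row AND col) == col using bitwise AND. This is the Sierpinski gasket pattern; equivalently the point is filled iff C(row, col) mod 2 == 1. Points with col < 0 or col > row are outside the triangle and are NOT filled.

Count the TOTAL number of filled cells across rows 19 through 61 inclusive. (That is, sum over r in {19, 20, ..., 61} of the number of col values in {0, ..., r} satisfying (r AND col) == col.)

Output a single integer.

r19=10011 pc3: +8 =8
r20=10100 pc2: +4 =12
r21=10101 pc3: +8 =20
r22=10110 pc3: +8 =28
r23=10111 pc4: +16 =44
r24=11000 pc2: +4 =48
r25=11001 pc3: +8 =56
r26=11010 pc3: +8 =64
r27=11011 pc4: +16 =80
r28=11100 pc3: +8 =88
r29=11101 pc4: +16 =104
r30=11110 pc4: +16 =120
r31=11111 pc5: +32 =152
r32=100000 pc1: +2 =154
r33=100001 pc2: +4 =158
r34=100010 pc2: +4 =162
r35=100011 pc3: +8 =170
r36=100100 pc2: +4 =174
r37=100101 pc3: +8 =182
r38=100110 pc3: +8 =190
r39=100111 pc4: +16 =206
r40=101000 pc2: +4 =210
r41=101001 pc3: +8 =218
r42=101010 pc3: +8 =226
r43=101011 pc4: +16 =242
r44=101100 pc3: +8 =250
r45=101101 pc4: +16 =266
r46=101110 pc4: +16 =282
r47=101111 pc5: +32 =314
r48=110000 pc2: +4 =318
r49=110001 pc3: +8 =326
r50=110010 pc3: +8 =334
r51=110011 pc4: +16 =350
r52=110100 pc3: +8 =358
r53=110101 pc4: +16 =374
r54=110110 pc4: +16 =390
r55=110111 pc5: +32 =422
r56=111000 pc3: +8 =430
r57=111001 pc4: +16 =446
r58=111010 pc4: +16 =462
r59=111011 pc5: +32 =494
r60=111100 pc4: +16 =510
r61=111101 pc5: +32 =542

Answer: 542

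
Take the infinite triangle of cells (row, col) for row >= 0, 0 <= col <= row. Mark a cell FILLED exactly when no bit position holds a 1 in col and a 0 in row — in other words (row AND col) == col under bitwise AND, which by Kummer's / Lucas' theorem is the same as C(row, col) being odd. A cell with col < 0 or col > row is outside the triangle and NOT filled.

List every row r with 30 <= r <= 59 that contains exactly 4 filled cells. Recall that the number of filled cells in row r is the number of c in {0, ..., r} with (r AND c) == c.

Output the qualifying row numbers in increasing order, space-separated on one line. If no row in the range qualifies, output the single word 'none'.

Row r has 2^popcount(r) filled cells, so we need popcount(r) = log2(4) = 2.
Scan r = 30..59 and keep those with exactly 2 one-bits:
r=30=11110 popcount=4 -> skip
r=31=11111 popcount=5 -> skip
r=32=100000 popcount=1 -> skip
r=33=100001 popcount=2 -> KEEP
r=34=100010 popcount=2 -> KEEP
r=35=100011 popcount=3 -> skip
r=36=100100 popcount=2 -> KEEP
r=37=100101 popcount=3 -> skip
r=38=100110 popcount=3 -> skip
r=39=100111 popcount=4 -> skip
r=40=101000 popcount=2 -> KEEP
r=41=101001 popcount=3 -> skip
r=42=101010 popcount=3 -> skip
r=43=101011 popcount=4 -> skip
r=44=101100 popcount=3 -> skip
r=45=101101 popcount=4 -> skip
r=46=101110 popcount=4 -> skip
r=47=101111 popcount=5 -> skip
r=48=110000 popcount=2 -> KEEP
r=49=110001 popcount=3 -> skip
r=50=110010 popcount=3 -> skip
r=51=110011 popcount=4 -> skip
r=52=110100 popcount=3 -> skip
r=53=110101 popcount=4 -> skip
r=54=110110 popcount=4 -> skip
r=55=110111 popcount=5 -> skip
r=56=111000 popcount=3 -> skip
r=57=111001 popcount=4 -> skip
r=58=111010 popcount=4 -> skip
r=59=111011 popcount=5 -> skip
Kept rows: 33 34 36 40 48

Answer: 33 34 36 40 48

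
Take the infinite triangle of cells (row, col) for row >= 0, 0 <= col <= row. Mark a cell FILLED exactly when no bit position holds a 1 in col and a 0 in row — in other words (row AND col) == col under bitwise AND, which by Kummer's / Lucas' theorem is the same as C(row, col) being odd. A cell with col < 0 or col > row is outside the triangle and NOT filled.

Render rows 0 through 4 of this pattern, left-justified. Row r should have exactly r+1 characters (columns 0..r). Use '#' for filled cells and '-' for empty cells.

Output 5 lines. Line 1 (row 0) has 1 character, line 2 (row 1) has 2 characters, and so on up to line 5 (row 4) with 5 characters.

Answer: #
##
#-#
####
#---#

Derivation:
r0=0: #
r1=1: ##
r2=10: #-#
r3=11: ####
r4=100: #---#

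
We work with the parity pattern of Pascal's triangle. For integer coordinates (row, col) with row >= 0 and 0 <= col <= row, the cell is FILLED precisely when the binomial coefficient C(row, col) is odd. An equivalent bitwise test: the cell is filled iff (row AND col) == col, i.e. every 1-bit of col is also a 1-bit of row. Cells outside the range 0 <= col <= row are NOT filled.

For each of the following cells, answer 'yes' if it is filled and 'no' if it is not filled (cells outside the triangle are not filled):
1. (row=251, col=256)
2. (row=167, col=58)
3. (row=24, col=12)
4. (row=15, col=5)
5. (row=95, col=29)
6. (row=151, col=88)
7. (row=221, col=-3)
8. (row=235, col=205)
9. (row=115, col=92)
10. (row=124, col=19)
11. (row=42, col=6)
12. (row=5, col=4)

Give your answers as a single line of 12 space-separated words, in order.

(251,256): col outside [0, 251] -> not filled
(167,58): row=0b10100111, col=0b111010, row AND col = 0b100010 = 34; 34 != 58 -> empty
(24,12): row=0b11000, col=0b1100, row AND col = 0b1000 = 8; 8 != 12 -> empty
(15,5): row=0b1111, col=0b101, row AND col = 0b101 = 5; 5 == 5 -> filled
(95,29): row=0b1011111, col=0b11101, row AND col = 0b11101 = 29; 29 == 29 -> filled
(151,88): row=0b10010111, col=0b1011000, row AND col = 0b10000 = 16; 16 != 88 -> empty
(221,-3): col outside [0, 221] -> not filled
(235,205): row=0b11101011, col=0b11001101, row AND col = 0b11001001 = 201; 201 != 205 -> empty
(115,92): row=0b1110011, col=0b1011100, row AND col = 0b1010000 = 80; 80 != 92 -> empty
(124,19): row=0b1111100, col=0b10011, row AND col = 0b10000 = 16; 16 != 19 -> empty
(42,6): row=0b101010, col=0b110, row AND col = 0b10 = 2; 2 != 6 -> empty
(5,4): row=0b101, col=0b100, row AND col = 0b100 = 4; 4 == 4 -> filled

Answer: no no no yes yes no no no no no no yes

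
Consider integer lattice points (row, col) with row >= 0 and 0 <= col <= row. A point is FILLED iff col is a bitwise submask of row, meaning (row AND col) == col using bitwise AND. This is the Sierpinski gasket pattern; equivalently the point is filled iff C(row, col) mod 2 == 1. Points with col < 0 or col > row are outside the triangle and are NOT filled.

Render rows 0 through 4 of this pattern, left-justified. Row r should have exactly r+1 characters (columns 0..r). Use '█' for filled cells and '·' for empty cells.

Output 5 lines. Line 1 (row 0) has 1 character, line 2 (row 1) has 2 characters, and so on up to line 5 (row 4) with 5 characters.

r0=0: █
r1=1: ██
r2=10: █·█
r3=11: ████
r4=100: █···█

Answer: █
██
█·█
████
█···█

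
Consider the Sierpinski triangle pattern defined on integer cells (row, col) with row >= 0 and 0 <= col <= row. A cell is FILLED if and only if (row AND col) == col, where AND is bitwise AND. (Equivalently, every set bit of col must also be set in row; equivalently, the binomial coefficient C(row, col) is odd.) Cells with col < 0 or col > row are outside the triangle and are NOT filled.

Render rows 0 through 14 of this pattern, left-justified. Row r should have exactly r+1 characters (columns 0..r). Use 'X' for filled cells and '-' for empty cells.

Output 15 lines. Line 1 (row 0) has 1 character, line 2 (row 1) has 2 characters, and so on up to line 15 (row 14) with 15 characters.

r0=0: X
r1=1: XX
r2=10: X-X
r3=11: XXXX
r4=100: X---X
r5=101: XX--XX
r6=110: X-X-X-X
r7=111: XXXXXXXX
r8=1000: X-------X
r9=1001: XX------XX
r10=1010: X-X-----X-X
r11=1011: XXXX----XXXX
r12=1100: X---X---X---X
r13=1101: XX--XX--XX--XX
r14=1110: X-X-X-X-X-X-X-X

Answer: X
XX
X-X
XXXX
X---X
XX--XX
X-X-X-X
XXXXXXXX
X-------X
XX------XX
X-X-----X-X
XXXX----XXXX
X---X---X---X
XX--XX--XX--XX
X-X-X-X-X-X-X-X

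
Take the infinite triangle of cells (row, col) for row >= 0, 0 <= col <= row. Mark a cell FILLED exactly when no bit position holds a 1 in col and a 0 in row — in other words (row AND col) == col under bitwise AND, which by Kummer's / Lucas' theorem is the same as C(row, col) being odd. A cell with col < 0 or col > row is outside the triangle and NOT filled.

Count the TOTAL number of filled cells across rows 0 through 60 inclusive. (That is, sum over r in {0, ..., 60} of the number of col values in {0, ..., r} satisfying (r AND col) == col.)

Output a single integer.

Answer: 601

Derivation:
r0=0 pc0: +1 =1
r1=1 pc1: +2 =3
r2=10 pc1: +2 =5
r3=11 pc2: +4 =9
r4=100 pc1: +2 =11
r5=101 pc2: +4 =15
r6=110 pc2: +4 =19
r7=111 pc3: +8 =27
r8=1000 pc1: +2 =29
r9=1001 pc2: +4 =33
r10=1010 pc2: +4 =37
r11=1011 pc3: +8 =45
r12=1100 pc2: +4 =49
r13=1101 pc3: +8 =57
r14=1110 pc3: +8 =65
r15=1111 pc4: +16 =81
r16=10000 pc1: +2 =83
r17=10001 pc2: +4 =87
r18=10010 pc2: +4 =91
r19=10011 pc3: +8 =99
r20=10100 pc2: +4 =103
r21=10101 pc3: +8 =111
r22=10110 pc3: +8 =119
r23=10111 pc4: +16 =135
r24=11000 pc2: +4 =139
r25=11001 pc3: +8 =147
r26=11010 pc3: +8 =155
r27=11011 pc4: +16 =171
r28=11100 pc3: +8 =179
r29=11101 pc4: +16 =195
r30=11110 pc4: +16 =211
r31=11111 pc5: +32 =243
r32=100000 pc1: +2 =245
r33=100001 pc2: +4 =249
r34=100010 pc2: +4 =253
r35=100011 pc3: +8 =261
r36=100100 pc2: +4 =265
r37=100101 pc3: +8 =273
r38=100110 pc3: +8 =281
r39=100111 pc4: +16 =297
r40=101000 pc2: +4 =301
r41=101001 pc3: +8 =309
r42=101010 pc3: +8 =317
r43=101011 pc4: +16 =333
r44=101100 pc3: +8 =341
r45=101101 pc4: +16 =357
r46=101110 pc4: +16 =373
r47=101111 pc5: +32 =405
r48=110000 pc2: +4 =409
r49=110001 pc3: +8 =417
r50=110010 pc3: +8 =425
r51=110011 pc4: +16 =441
r52=110100 pc3: +8 =449
r53=110101 pc4: +16 =465
r54=110110 pc4: +16 =481
r55=110111 pc5: +32 =513
r56=111000 pc3: +8 =521
r57=111001 pc4: +16 =537
r58=111010 pc4: +16 =553
r59=111011 pc5: +32 =585
r60=111100 pc4: +16 =601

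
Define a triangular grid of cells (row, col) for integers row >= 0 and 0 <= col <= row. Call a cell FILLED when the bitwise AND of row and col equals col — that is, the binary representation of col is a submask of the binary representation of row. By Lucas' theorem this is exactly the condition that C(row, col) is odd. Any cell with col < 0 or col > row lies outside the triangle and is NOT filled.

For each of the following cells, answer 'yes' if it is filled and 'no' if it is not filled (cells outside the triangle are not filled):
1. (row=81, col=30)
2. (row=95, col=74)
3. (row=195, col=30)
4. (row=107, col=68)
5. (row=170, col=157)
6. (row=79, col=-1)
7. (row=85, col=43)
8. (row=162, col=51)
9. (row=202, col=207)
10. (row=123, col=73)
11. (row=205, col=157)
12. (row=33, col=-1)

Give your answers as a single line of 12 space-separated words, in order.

(81,30): row=0b1010001, col=0b11110, row AND col = 0b10000 = 16; 16 != 30 -> empty
(95,74): row=0b1011111, col=0b1001010, row AND col = 0b1001010 = 74; 74 == 74 -> filled
(195,30): row=0b11000011, col=0b11110, row AND col = 0b10 = 2; 2 != 30 -> empty
(107,68): row=0b1101011, col=0b1000100, row AND col = 0b1000000 = 64; 64 != 68 -> empty
(170,157): row=0b10101010, col=0b10011101, row AND col = 0b10001000 = 136; 136 != 157 -> empty
(79,-1): col outside [0, 79] -> not filled
(85,43): row=0b1010101, col=0b101011, row AND col = 0b1 = 1; 1 != 43 -> empty
(162,51): row=0b10100010, col=0b110011, row AND col = 0b100010 = 34; 34 != 51 -> empty
(202,207): col outside [0, 202] -> not filled
(123,73): row=0b1111011, col=0b1001001, row AND col = 0b1001001 = 73; 73 == 73 -> filled
(205,157): row=0b11001101, col=0b10011101, row AND col = 0b10001101 = 141; 141 != 157 -> empty
(33,-1): col outside [0, 33] -> not filled

Answer: no yes no no no no no no no yes no no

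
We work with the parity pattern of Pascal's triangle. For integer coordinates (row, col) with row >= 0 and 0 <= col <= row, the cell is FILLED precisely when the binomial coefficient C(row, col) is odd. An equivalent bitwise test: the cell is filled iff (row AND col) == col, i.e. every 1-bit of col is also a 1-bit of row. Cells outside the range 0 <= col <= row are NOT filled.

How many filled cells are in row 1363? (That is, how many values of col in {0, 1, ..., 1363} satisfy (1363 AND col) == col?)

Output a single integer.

1363 in binary = 10101010011
popcount(1363) = number of 1-bits in 10101010011 = 6
A col c satisfies (1363 AND c) == c iff every set bit of c is also set in 1363; each of the 6 set bits of 1363 can independently be on or off in c.
count = 2^6 = 64

Answer: 64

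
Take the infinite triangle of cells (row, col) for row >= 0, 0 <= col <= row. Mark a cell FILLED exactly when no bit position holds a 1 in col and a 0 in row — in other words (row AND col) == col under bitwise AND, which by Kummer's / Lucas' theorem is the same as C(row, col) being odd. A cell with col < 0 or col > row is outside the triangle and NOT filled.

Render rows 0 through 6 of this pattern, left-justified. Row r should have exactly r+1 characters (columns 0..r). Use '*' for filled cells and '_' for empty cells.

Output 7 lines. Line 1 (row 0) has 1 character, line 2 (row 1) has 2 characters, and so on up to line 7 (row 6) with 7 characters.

r0=0: *
r1=1: **
r2=10: *_*
r3=11: ****
r4=100: *___*
r5=101: **__**
r6=110: *_*_*_*

Answer: *
**
*_*
****
*___*
**__**
*_*_*_*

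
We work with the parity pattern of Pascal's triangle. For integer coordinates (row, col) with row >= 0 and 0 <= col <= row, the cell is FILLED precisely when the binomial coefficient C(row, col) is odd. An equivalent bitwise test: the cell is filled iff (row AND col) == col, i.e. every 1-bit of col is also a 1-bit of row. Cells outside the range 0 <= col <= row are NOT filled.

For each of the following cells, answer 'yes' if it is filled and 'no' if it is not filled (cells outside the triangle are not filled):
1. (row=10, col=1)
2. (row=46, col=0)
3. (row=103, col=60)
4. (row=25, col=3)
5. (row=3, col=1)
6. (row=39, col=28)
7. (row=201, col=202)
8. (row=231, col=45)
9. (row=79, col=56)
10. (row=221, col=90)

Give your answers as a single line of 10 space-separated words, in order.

(10,1): row=0b1010, col=0b1, row AND col = 0b0 = 0; 0 != 1 -> empty
(46,0): row=0b101110, col=0b0, row AND col = 0b0 = 0; 0 == 0 -> filled
(103,60): row=0b1100111, col=0b111100, row AND col = 0b100100 = 36; 36 != 60 -> empty
(25,3): row=0b11001, col=0b11, row AND col = 0b1 = 1; 1 != 3 -> empty
(3,1): row=0b11, col=0b1, row AND col = 0b1 = 1; 1 == 1 -> filled
(39,28): row=0b100111, col=0b11100, row AND col = 0b100 = 4; 4 != 28 -> empty
(201,202): col outside [0, 201] -> not filled
(231,45): row=0b11100111, col=0b101101, row AND col = 0b100101 = 37; 37 != 45 -> empty
(79,56): row=0b1001111, col=0b111000, row AND col = 0b1000 = 8; 8 != 56 -> empty
(221,90): row=0b11011101, col=0b1011010, row AND col = 0b1011000 = 88; 88 != 90 -> empty

Answer: no yes no no yes no no no no no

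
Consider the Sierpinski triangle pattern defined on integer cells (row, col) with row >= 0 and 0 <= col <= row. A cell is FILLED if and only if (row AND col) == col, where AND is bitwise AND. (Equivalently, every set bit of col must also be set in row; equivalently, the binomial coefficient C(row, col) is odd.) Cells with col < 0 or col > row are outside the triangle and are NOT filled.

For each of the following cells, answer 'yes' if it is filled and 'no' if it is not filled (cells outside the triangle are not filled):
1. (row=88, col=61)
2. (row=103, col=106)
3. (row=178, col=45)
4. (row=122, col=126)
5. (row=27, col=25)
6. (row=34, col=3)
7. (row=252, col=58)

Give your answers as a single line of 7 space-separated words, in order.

Answer: no no no no yes no no

Derivation:
(88,61): row=0b1011000, col=0b111101, row AND col = 0b11000 = 24; 24 != 61 -> empty
(103,106): col outside [0, 103] -> not filled
(178,45): row=0b10110010, col=0b101101, row AND col = 0b100000 = 32; 32 != 45 -> empty
(122,126): col outside [0, 122] -> not filled
(27,25): row=0b11011, col=0b11001, row AND col = 0b11001 = 25; 25 == 25 -> filled
(34,3): row=0b100010, col=0b11, row AND col = 0b10 = 2; 2 != 3 -> empty
(252,58): row=0b11111100, col=0b111010, row AND col = 0b111000 = 56; 56 != 58 -> empty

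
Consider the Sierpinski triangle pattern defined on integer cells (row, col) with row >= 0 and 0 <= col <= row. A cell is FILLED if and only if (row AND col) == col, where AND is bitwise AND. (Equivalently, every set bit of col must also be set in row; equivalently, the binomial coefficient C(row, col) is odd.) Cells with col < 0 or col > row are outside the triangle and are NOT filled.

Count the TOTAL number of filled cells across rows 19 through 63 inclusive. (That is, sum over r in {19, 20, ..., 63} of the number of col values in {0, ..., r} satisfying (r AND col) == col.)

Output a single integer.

Answer: 638

Derivation:
r19=10011 pc3: +8 =8
r20=10100 pc2: +4 =12
r21=10101 pc3: +8 =20
r22=10110 pc3: +8 =28
r23=10111 pc4: +16 =44
r24=11000 pc2: +4 =48
r25=11001 pc3: +8 =56
r26=11010 pc3: +8 =64
r27=11011 pc4: +16 =80
r28=11100 pc3: +8 =88
r29=11101 pc4: +16 =104
r30=11110 pc4: +16 =120
r31=11111 pc5: +32 =152
r32=100000 pc1: +2 =154
r33=100001 pc2: +4 =158
r34=100010 pc2: +4 =162
r35=100011 pc3: +8 =170
r36=100100 pc2: +4 =174
r37=100101 pc3: +8 =182
r38=100110 pc3: +8 =190
r39=100111 pc4: +16 =206
r40=101000 pc2: +4 =210
r41=101001 pc3: +8 =218
r42=101010 pc3: +8 =226
r43=101011 pc4: +16 =242
r44=101100 pc3: +8 =250
r45=101101 pc4: +16 =266
r46=101110 pc4: +16 =282
r47=101111 pc5: +32 =314
r48=110000 pc2: +4 =318
r49=110001 pc3: +8 =326
r50=110010 pc3: +8 =334
r51=110011 pc4: +16 =350
r52=110100 pc3: +8 =358
r53=110101 pc4: +16 =374
r54=110110 pc4: +16 =390
r55=110111 pc5: +32 =422
r56=111000 pc3: +8 =430
r57=111001 pc4: +16 =446
r58=111010 pc4: +16 =462
r59=111011 pc5: +32 =494
r60=111100 pc4: +16 =510
r61=111101 pc5: +32 =542
r62=111110 pc5: +32 =574
r63=111111 pc6: +64 =638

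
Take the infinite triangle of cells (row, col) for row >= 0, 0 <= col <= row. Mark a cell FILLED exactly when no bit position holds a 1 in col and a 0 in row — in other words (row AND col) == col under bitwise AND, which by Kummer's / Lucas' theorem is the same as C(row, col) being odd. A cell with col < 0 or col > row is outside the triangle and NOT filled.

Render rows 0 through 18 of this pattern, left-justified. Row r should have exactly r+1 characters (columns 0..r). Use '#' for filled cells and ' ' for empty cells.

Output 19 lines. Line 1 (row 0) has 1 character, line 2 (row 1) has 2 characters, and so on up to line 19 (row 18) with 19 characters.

r0=0: #
r1=1: ##
r2=10: # #
r3=11: ####
r4=100: #   #
r5=101: ##  ##
r6=110: # # # #
r7=111: ########
r8=1000: #       #
r9=1001: ##      ##
r10=1010: # #     # #
r11=1011: ####    ####
r12=1100: #   #   #   #
r13=1101: ##  ##  ##  ##
r14=1110: # # # # # # # #
r15=1111: ################
r16=10000: #               #
r17=10001: ##              ##
r18=10010: # #             # #

Answer: #
##
# #
####
#   #
##  ##
# # # #
########
#       #
##      ##
# #     # #
####    ####
#   #   #   #
##  ##  ##  ##
# # # # # # # #
################
#               #
##              ##
# #             # #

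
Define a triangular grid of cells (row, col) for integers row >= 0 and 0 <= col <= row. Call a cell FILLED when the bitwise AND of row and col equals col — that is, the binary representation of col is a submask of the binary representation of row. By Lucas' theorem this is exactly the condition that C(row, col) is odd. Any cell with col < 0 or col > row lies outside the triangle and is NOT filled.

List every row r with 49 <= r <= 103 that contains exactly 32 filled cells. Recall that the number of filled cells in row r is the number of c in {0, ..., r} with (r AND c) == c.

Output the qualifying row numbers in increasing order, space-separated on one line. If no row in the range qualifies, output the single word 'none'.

Row r has 2^popcount(r) filled cells, so we need popcount(r) = log2(32) = 5.
Scan r = 49..103 and keep those with exactly 5 one-bits:
r=49=110001 popcount=3 -> skip
r=50=110010 popcount=3 -> skip
r=51=110011 popcount=4 -> skip
r=52=110100 popcount=3 -> skip
r=53=110101 popcount=4 -> skip
r=54=110110 popcount=4 -> skip
r=55=110111 popcount=5 -> KEEP
r=56=111000 popcount=3 -> skip
r=57=111001 popcount=4 -> skip
r=58=111010 popcount=4 -> skip
r=59=111011 popcount=5 -> KEEP
r=60=111100 popcount=4 -> skip
r=61=111101 popcount=5 -> KEEP
r=62=111110 popcount=5 -> KEEP
r=63=111111 popcount=6 -> skip
r=64=1000000 popcount=1 -> skip
r=65=1000001 popcount=2 -> skip
r=66=1000010 popcount=2 -> skip
r=67=1000011 popcount=3 -> skip
r=68=1000100 popcount=2 -> skip
r=69=1000101 popcount=3 -> skip
r=70=1000110 popcount=3 -> skip
r=71=1000111 popcount=4 -> skip
r=72=1001000 popcount=2 -> skip
r=73=1001001 popcount=3 -> skip
r=74=1001010 popcount=3 -> skip
r=75=1001011 popcount=4 -> skip
r=76=1001100 popcount=3 -> skip
r=77=1001101 popcount=4 -> skip
r=78=1001110 popcount=4 -> skip
r=79=1001111 popcount=5 -> KEEP
r=80=1010000 popcount=2 -> skip
r=81=1010001 popcount=3 -> skip
r=82=1010010 popcount=3 -> skip
r=83=1010011 popcount=4 -> skip
r=84=1010100 popcount=3 -> skip
r=85=1010101 popcount=4 -> skip
r=86=1010110 popcount=4 -> skip
r=87=1010111 popcount=5 -> KEEP
r=88=1011000 popcount=3 -> skip
r=89=1011001 popcount=4 -> skip
r=90=1011010 popcount=4 -> skip
r=91=1011011 popcount=5 -> KEEP
r=92=1011100 popcount=4 -> skip
r=93=1011101 popcount=5 -> KEEP
r=94=1011110 popcount=5 -> KEEP
r=95=1011111 popcount=6 -> skip
r=96=1100000 popcount=2 -> skip
r=97=1100001 popcount=3 -> skip
r=98=1100010 popcount=3 -> skip
r=99=1100011 popcount=4 -> skip
r=100=1100100 popcount=3 -> skip
r=101=1100101 popcount=4 -> skip
r=102=1100110 popcount=4 -> skip
r=103=1100111 popcount=5 -> KEEP
Kept rows: 55 59 61 62 79 87 91 93 94 103

Answer: 55 59 61 62 79 87 91 93 94 103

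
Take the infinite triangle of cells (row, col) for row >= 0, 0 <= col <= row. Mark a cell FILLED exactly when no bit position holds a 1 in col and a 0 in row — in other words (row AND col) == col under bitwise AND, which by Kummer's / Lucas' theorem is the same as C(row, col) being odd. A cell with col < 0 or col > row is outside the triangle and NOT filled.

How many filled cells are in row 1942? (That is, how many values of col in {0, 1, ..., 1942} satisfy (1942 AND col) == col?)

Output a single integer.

1942 in binary = 11110010110
popcount(1942) = number of 1-bits in 11110010110 = 7
A col c satisfies (1942 AND c) == c iff every set bit of c is also set in 1942; each of the 7 set bits of 1942 can independently be on or off in c.
count = 2^7 = 128

Answer: 128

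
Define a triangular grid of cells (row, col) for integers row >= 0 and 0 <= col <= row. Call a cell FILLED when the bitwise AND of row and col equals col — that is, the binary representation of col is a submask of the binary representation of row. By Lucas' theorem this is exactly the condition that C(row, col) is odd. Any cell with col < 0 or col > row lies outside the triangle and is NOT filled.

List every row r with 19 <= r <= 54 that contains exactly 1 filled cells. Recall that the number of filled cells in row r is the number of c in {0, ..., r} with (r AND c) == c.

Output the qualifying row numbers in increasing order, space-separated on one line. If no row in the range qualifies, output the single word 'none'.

Row r has 2^popcount(r) filled cells, so we need popcount(r) = log2(1) = 0.
Scan r = 19..54 and keep those with exactly 0 one-bits:
r=19=10011 popcount=3 -> skip
r=20=10100 popcount=2 -> skip
r=21=10101 popcount=3 -> skip
r=22=10110 popcount=3 -> skip
r=23=10111 popcount=4 -> skip
r=24=11000 popcount=2 -> skip
r=25=11001 popcount=3 -> skip
r=26=11010 popcount=3 -> skip
r=27=11011 popcount=4 -> skip
r=28=11100 popcount=3 -> skip
r=29=11101 popcount=4 -> skip
r=30=11110 popcount=4 -> skip
r=31=11111 popcount=5 -> skip
r=32=100000 popcount=1 -> skip
r=33=100001 popcount=2 -> skip
r=34=100010 popcount=2 -> skip
r=35=100011 popcount=3 -> skip
r=36=100100 popcount=2 -> skip
r=37=100101 popcount=3 -> skip
r=38=100110 popcount=3 -> skip
r=39=100111 popcount=4 -> skip
r=40=101000 popcount=2 -> skip
r=41=101001 popcount=3 -> skip
r=42=101010 popcount=3 -> skip
r=43=101011 popcount=4 -> skip
r=44=101100 popcount=3 -> skip
r=45=101101 popcount=4 -> skip
r=46=101110 popcount=4 -> skip
r=47=101111 popcount=5 -> skip
r=48=110000 popcount=2 -> skip
r=49=110001 popcount=3 -> skip
r=50=110010 popcount=3 -> skip
r=51=110011 popcount=4 -> skip
r=52=110100 popcount=3 -> skip
r=53=110101 popcount=4 -> skip
r=54=110110 popcount=4 -> skip
Kept rows: none

Answer: none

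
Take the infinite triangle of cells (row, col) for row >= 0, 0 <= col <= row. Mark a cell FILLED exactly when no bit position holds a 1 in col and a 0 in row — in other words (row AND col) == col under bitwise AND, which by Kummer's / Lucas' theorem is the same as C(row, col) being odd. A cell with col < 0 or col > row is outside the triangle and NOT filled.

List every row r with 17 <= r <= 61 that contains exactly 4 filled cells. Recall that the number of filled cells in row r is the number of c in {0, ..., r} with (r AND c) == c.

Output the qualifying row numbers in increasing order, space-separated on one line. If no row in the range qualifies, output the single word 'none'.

Row r has 2^popcount(r) filled cells, so we need popcount(r) = log2(4) = 2.
Scan r = 17..61 and keep those with exactly 2 one-bits:
r=17=10001 popcount=2 -> KEEP
r=18=10010 popcount=2 -> KEEP
r=19=10011 popcount=3 -> skip
r=20=10100 popcount=2 -> KEEP
r=21=10101 popcount=3 -> skip
r=22=10110 popcount=3 -> skip
r=23=10111 popcount=4 -> skip
r=24=11000 popcount=2 -> KEEP
r=25=11001 popcount=3 -> skip
r=26=11010 popcount=3 -> skip
r=27=11011 popcount=4 -> skip
r=28=11100 popcount=3 -> skip
r=29=11101 popcount=4 -> skip
r=30=11110 popcount=4 -> skip
r=31=11111 popcount=5 -> skip
r=32=100000 popcount=1 -> skip
r=33=100001 popcount=2 -> KEEP
r=34=100010 popcount=2 -> KEEP
r=35=100011 popcount=3 -> skip
r=36=100100 popcount=2 -> KEEP
r=37=100101 popcount=3 -> skip
r=38=100110 popcount=3 -> skip
r=39=100111 popcount=4 -> skip
r=40=101000 popcount=2 -> KEEP
r=41=101001 popcount=3 -> skip
r=42=101010 popcount=3 -> skip
r=43=101011 popcount=4 -> skip
r=44=101100 popcount=3 -> skip
r=45=101101 popcount=4 -> skip
r=46=101110 popcount=4 -> skip
r=47=101111 popcount=5 -> skip
r=48=110000 popcount=2 -> KEEP
r=49=110001 popcount=3 -> skip
r=50=110010 popcount=3 -> skip
r=51=110011 popcount=4 -> skip
r=52=110100 popcount=3 -> skip
r=53=110101 popcount=4 -> skip
r=54=110110 popcount=4 -> skip
r=55=110111 popcount=5 -> skip
r=56=111000 popcount=3 -> skip
r=57=111001 popcount=4 -> skip
r=58=111010 popcount=4 -> skip
r=59=111011 popcount=5 -> skip
r=60=111100 popcount=4 -> skip
r=61=111101 popcount=5 -> skip
Kept rows: 17 18 20 24 33 34 36 40 48

Answer: 17 18 20 24 33 34 36 40 48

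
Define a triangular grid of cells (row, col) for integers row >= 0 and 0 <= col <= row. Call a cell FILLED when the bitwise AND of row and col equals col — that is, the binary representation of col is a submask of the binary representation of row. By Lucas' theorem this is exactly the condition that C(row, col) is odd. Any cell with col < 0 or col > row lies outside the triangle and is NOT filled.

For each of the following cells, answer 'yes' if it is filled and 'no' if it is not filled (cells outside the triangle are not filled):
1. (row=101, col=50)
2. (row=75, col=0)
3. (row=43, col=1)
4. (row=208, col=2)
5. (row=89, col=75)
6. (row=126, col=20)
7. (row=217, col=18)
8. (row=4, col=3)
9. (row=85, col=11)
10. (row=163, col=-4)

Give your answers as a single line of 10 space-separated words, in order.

Answer: no yes yes no no yes no no no no

Derivation:
(101,50): row=0b1100101, col=0b110010, row AND col = 0b100000 = 32; 32 != 50 -> empty
(75,0): row=0b1001011, col=0b0, row AND col = 0b0 = 0; 0 == 0 -> filled
(43,1): row=0b101011, col=0b1, row AND col = 0b1 = 1; 1 == 1 -> filled
(208,2): row=0b11010000, col=0b10, row AND col = 0b0 = 0; 0 != 2 -> empty
(89,75): row=0b1011001, col=0b1001011, row AND col = 0b1001001 = 73; 73 != 75 -> empty
(126,20): row=0b1111110, col=0b10100, row AND col = 0b10100 = 20; 20 == 20 -> filled
(217,18): row=0b11011001, col=0b10010, row AND col = 0b10000 = 16; 16 != 18 -> empty
(4,3): row=0b100, col=0b11, row AND col = 0b0 = 0; 0 != 3 -> empty
(85,11): row=0b1010101, col=0b1011, row AND col = 0b1 = 1; 1 != 11 -> empty
(163,-4): col outside [0, 163] -> not filled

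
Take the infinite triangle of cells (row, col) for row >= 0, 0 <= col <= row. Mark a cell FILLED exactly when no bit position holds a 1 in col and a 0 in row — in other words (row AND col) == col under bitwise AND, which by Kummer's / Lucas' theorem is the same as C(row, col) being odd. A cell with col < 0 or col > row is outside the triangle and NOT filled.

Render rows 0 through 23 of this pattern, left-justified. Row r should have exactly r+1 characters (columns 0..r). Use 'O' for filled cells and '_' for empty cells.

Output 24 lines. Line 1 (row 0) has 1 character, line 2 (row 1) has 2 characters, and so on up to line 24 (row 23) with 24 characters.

Answer: O
OO
O_O
OOOO
O___O
OO__OO
O_O_O_O
OOOOOOOO
O_______O
OO______OO
O_O_____O_O
OOOO____OOOO
O___O___O___O
OO__OO__OO__OO
O_O_O_O_O_O_O_O
OOOOOOOOOOOOOOOO
O_______________O
OO______________OO
O_O_____________O_O
OOOO____________OOOO
O___O___________O___O
OO__OO__________OO__OO
O_O_O_O_________O_O_O_O
OOOOOOOO________OOOOOOOO

Derivation:
r0=0: O
r1=1: OO
r2=10: O_O
r3=11: OOOO
r4=100: O___O
r5=101: OO__OO
r6=110: O_O_O_O
r7=111: OOOOOOOO
r8=1000: O_______O
r9=1001: OO______OO
r10=1010: O_O_____O_O
r11=1011: OOOO____OOOO
r12=1100: O___O___O___O
r13=1101: OO__OO__OO__OO
r14=1110: O_O_O_O_O_O_O_O
r15=1111: OOOOOOOOOOOOOOOO
r16=10000: O_______________O
r17=10001: OO______________OO
r18=10010: O_O_____________O_O
r19=10011: OOOO____________OOOO
r20=10100: O___O___________O___O
r21=10101: OO__OO__________OO__OO
r22=10110: O_O_O_O_________O_O_O_O
r23=10111: OOOOOOOO________OOOOOOOO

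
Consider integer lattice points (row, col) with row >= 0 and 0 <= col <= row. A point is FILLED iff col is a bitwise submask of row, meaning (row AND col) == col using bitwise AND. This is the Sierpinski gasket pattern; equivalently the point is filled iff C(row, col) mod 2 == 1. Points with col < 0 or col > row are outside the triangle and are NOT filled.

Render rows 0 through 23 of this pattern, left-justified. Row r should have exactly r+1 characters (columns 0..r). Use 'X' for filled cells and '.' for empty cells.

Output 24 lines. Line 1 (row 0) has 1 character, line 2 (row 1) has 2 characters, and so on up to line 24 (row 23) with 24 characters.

Answer: X
XX
X.X
XXXX
X...X
XX..XX
X.X.X.X
XXXXXXXX
X.......X
XX......XX
X.X.....X.X
XXXX....XXXX
X...X...X...X
XX..XX..XX..XX
X.X.X.X.X.X.X.X
XXXXXXXXXXXXXXXX
X...............X
XX..............XX
X.X.............X.X
XXXX............XXXX
X...X...........X...X
XX..XX..........XX..XX
X.X.X.X.........X.X.X.X
XXXXXXXX........XXXXXXXX

Derivation:
r0=0: X
r1=1: XX
r2=10: X.X
r3=11: XXXX
r4=100: X...X
r5=101: XX..XX
r6=110: X.X.X.X
r7=111: XXXXXXXX
r8=1000: X.......X
r9=1001: XX......XX
r10=1010: X.X.....X.X
r11=1011: XXXX....XXXX
r12=1100: X...X...X...X
r13=1101: XX..XX..XX..XX
r14=1110: X.X.X.X.X.X.X.X
r15=1111: XXXXXXXXXXXXXXXX
r16=10000: X...............X
r17=10001: XX..............XX
r18=10010: X.X.............X.X
r19=10011: XXXX............XXXX
r20=10100: X...X...........X...X
r21=10101: XX..XX..........XX..XX
r22=10110: X.X.X.X.........X.X.X.X
r23=10111: XXXXXXXX........XXXXXXXX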